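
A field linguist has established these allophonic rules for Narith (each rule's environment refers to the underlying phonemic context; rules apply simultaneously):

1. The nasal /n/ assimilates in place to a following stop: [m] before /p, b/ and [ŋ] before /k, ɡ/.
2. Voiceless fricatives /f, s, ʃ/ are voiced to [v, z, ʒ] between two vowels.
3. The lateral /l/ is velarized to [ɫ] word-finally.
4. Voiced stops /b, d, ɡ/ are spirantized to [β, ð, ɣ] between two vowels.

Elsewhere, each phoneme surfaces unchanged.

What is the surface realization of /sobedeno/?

/s/ (word-initial): rule 2 targets it, but not between two vowels → unchanged [s].
/o/ (between /s/ and /b/) is unaffected → [o].
/b/ — between /o/ and /e/, between two vowels — surfaces as [β] (rule 4).
/e/ (between /b/ and /d/) is unaffected → [e].
/d/ meets the environment for rule 4 (between two vowels) → [ð].
/e/ stays [e].
/n/ (between /e/ and /o/) is in the target of rule 1 but the environment (before a labial or velar stop) is not met → [n].
/o/ (word-final) is unaffected → [o].

[soβeðeno]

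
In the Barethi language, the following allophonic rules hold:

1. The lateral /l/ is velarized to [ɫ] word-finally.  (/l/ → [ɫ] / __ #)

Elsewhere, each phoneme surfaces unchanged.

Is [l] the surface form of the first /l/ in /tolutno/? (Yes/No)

/l/ (between /o/ and /u/): rule 1 targets it, but not word-finally → unchanged [l].
The actual realization is [l], which matches [l].

Yes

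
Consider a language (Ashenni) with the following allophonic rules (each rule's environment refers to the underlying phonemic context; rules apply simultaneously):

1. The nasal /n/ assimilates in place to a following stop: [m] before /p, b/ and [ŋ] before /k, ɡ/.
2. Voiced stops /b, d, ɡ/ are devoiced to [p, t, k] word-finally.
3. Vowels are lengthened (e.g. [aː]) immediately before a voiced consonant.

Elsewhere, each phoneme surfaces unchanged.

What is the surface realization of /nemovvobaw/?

/n/ (word-initial) fails the environment for rule 1, so it stays [n].
/e/ meets the environment for rule 3 (before a voiced consonant) → [eː].
Rule 3 applies to /o/ (between /m/ and /v/: before a voiced consonant) → [oː].
/o/ (between /v/ and /b/) occurs before a voiced consonant → [oː] by rule 3.
/b/ (between /o/ and /a/) fails the environment for rule 2, so it stays [b].
/a/ meets the environment for rule 3 (before a voiced consonant) → [aː].

[neːmoːvvoːbaːw]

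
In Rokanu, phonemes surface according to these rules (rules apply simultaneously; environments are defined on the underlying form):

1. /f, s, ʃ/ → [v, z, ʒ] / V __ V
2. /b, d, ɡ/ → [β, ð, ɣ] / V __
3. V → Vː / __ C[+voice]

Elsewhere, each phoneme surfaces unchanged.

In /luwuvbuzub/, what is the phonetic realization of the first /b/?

[b]

/b/ (between /v/ and /u/): rule 2 targets it, but not immediately after a vowel → unchanged [b].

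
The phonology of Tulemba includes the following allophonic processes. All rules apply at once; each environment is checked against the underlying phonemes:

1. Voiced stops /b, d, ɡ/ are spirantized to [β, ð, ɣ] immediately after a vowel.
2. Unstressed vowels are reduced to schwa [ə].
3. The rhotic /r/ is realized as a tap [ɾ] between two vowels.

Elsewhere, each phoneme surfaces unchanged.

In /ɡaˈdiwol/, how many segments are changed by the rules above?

Segments that undergo a rule: /a/ → [ə] (rule 2); /d/ → [ð] (rule 1); /o/ → [ə] (rule 2).
All other segments surface unchanged.

3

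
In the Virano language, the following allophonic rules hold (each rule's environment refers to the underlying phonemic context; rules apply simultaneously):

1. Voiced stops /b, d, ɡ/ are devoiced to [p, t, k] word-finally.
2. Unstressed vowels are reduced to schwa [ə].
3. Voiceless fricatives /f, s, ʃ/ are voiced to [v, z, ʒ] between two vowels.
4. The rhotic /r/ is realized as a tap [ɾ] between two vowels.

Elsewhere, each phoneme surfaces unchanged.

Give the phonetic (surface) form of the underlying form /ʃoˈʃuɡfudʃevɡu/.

/ʃ/ (word-initial): rule 3 targets it, but not between two vowels → unchanged [ʃ].
Rule 2 applies to /o/ (between /ʃ/ and /ʃ/: in an unstressed syllable) → [ə].
Rule 3 applies to /ʃ/ (between /o/ and /u/: between two vowels) → [ʒ].
/u/ (between /ʃ/ and /ɡ/) fails the environment for rule 2, so it stays [u].
/ɡ/ — between /u/ and /f/; rule 1 does not apply here → [ɡ].
/f/ (between /ɡ/ and /u/) is in the target of rule 3 but the environment (between two vowels) is not met → [f].
/u/ (between /f/ and /d/): in an unstressed syllable, so rule 2 applies → [ə].
/d/ (between /u/ and /ʃ/) fails the environment for rule 1, so it stays [d].
/ʃ/ (between /d/ and /e/) fails the environment for rule 3, so it stays [ʃ].
/e/ meets the environment for rule 2 (in an unstressed syllable) → [ə].
/ɡ/ — between /v/ and /u/; rule 1 does not apply here → [ɡ].
/u/ (word-final): in an unstressed syllable, so rule 2 applies → [ə].

[ʃəˈʒuɡfədʃəvɡə]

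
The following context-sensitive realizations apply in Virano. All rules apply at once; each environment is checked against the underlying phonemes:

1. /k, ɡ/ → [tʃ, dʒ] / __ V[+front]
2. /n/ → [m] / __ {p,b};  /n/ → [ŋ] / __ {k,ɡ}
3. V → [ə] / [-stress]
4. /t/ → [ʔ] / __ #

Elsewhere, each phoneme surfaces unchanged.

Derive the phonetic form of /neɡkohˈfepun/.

/n/ (word-initial) fails the environment for rule 2, so it stays [n].
Rule 3 applies to /e/ (between /n/ and /ɡ/: in an unstressed syllable) → [ə].
/ɡ/ (between /e/ and /k/): rule 1 targets it, but not before a front vowel → unchanged [ɡ].
/k/ (between /ɡ/ and /o/) is in the target of rule 1 but the environment (before a front vowel) is not met → [k].
/o/ (between /k/ and /h/): in an unstressed syllable, so rule 3 applies → [ə].
/h/ stays [h].
/f/ stays [f].
/e/ (between /f/ and /p/) is in the target of rule 3 but the environment (in an unstressed syllable) is not met → [e].
/p/ stays [p].
/u/ meets the environment for rule 3 (in an unstressed syllable) → [ə].
/n/ (word-final) fails the environment for rule 2, so it stays [n].

[nəɡkəhˈfepən]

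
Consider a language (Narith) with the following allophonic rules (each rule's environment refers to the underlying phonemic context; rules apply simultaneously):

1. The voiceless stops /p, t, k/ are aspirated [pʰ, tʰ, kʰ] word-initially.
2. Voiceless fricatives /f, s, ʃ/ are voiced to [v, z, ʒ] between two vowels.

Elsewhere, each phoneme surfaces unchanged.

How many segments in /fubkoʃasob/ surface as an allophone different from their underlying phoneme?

2

Segments that undergo a rule: /ʃ/ → [ʒ] (rule 2); /s/ → [z] (rule 2).
All other segments surface unchanged.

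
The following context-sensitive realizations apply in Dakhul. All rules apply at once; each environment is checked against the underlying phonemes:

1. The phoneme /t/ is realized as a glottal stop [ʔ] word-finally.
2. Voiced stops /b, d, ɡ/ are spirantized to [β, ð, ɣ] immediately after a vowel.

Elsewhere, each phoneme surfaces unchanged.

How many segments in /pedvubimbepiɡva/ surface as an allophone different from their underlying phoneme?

3

Segments that undergo a rule: /d/ → [ð] (rule 2); /b/ → [β] (rule 2); /ɡ/ → [ɣ] (rule 2).
All other segments surface unchanged.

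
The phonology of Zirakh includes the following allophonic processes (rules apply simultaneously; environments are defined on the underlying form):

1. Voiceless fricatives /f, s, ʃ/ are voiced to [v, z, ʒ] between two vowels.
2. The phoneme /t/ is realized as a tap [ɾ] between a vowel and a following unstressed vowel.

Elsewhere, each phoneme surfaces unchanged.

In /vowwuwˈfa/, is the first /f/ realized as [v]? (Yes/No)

No

/f/ (between /w/ and /a/): rule 1 targets it, but not between two vowels → unchanged [f].
The actual realization is [f], not [v].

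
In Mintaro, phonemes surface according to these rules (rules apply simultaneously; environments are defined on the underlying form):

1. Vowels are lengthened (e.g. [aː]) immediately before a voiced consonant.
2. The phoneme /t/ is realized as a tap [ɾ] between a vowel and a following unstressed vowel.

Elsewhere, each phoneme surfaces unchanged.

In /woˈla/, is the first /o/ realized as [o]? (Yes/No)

No

Rule 1 applies to /o/ (between /w/ and /l/: before a voiced consonant) → [oː].
The actual realization is [oː], not [o].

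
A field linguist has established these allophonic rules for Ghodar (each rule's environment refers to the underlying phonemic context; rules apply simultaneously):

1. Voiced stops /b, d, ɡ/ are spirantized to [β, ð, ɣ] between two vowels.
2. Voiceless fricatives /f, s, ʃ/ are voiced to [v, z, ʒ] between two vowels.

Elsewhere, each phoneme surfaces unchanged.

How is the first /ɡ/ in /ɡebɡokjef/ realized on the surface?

[ɡ]

/ɡ/ — word-initial; rule 1 does not apply here → [ɡ].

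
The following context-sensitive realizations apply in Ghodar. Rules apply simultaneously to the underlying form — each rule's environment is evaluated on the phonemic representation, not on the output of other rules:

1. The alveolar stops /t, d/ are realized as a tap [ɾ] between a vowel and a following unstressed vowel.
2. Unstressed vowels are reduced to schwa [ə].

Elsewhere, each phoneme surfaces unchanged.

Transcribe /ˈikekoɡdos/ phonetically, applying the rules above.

[ˈikəkəɡdəs]

/i/ (word-initial) is in the target of rule 2 but the environment (in an unstressed syllable) is not met → [i].
/k/ stays [k].
/e/ (between /k/ and /k/): in an unstressed syllable, so rule 2 applies → [ə].
/k/ (between /e/ and /o/): no rule targets it → [k].
/o/ (between /k/ and /ɡ/): in an unstressed syllable, so rule 2 applies → [ə].
/ɡ/ (between /o/ and /d/) is unaffected → [ɡ].
/d/ (between /ɡ/ and /o/) is in the target of rule 1 but the environment (between a vowel and a following unstressed vowel) is not met → [d].
/o/ (between /d/ and /s/): in an unstressed syllable, so rule 2 applies → [ə].
/s/ stays [s].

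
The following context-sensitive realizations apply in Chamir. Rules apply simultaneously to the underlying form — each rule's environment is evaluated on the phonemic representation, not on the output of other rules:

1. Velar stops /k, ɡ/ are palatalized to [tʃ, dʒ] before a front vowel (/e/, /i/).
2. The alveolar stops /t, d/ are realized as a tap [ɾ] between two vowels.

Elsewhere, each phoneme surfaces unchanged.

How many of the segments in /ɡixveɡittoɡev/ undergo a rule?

Segments that undergo a rule: /ɡ/ → [dʒ] (rule 1); /ɡ/ → [dʒ] (rule 1); /ɡ/ → [dʒ] (rule 1).
All other segments surface unchanged.

3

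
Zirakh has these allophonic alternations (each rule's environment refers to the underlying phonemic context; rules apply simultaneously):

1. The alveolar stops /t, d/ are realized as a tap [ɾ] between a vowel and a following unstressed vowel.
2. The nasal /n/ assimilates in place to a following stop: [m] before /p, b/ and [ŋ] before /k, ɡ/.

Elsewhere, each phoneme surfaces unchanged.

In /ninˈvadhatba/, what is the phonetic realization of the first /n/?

/n/ — word-initial; rule 2 does not apply here → [n].

[n]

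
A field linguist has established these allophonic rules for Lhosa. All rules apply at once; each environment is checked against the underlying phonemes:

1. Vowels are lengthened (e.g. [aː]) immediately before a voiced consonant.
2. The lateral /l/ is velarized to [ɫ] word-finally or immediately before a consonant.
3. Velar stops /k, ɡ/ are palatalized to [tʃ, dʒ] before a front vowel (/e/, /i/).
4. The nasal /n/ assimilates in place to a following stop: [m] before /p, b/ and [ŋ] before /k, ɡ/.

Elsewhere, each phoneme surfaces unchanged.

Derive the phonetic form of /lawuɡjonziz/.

[laːwuːɡjoːnziːz]

/l/ (word-initial) fails the environment for rule 2, so it stays [l].
Rule 1 applies to /a/ (between /l/ and /w/: before a voiced consonant) → [aː].
/w/ — not in any rule's target class → [w].
/u/ — between /w/ and /ɡ/, before a voiced consonant — surfaces as [uː] (rule 1).
/ɡ/ — between /u/ and /j/; rule 3 does not apply here → [ɡ].
/j/ (between /ɡ/ and /o/): no rule targets it → [j].
Rule 1 applies to /o/ (between /j/ and /n/: before a voiced consonant) → [oː].
/n/ (between /o/ and /z/) is in the target of rule 4 but the environment (before a labial or velar stop) is not met → [n].
/z/ — not in any rule's target class → [z].
/i/ (between /z/ and /z/) occurs before a voiced consonant → [iː] by rule 1.
/z/ (word-final): no rule targets it → [z].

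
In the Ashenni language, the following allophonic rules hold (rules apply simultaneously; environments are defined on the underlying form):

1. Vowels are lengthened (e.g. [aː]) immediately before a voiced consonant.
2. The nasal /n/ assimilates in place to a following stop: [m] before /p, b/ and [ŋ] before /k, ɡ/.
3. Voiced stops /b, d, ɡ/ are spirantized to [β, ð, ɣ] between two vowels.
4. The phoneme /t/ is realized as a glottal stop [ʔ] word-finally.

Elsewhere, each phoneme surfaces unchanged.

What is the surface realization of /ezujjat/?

[eːzuːjjaʔ]

/e/ (word-initial): before a voiced consonant, so rule 1 applies → [eː].
/z/ (between /e/ and /u/) is unaffected → [z].
/u/ — between /z/ and /j/, before a voiced consonant — surfaces as [uː] (rule 1).
/j/ — not in any rule's target class → [j].
/j/ (between /j/ and /a/) is unaffected → [j].
/a/ (between /j/ and /t/): rule 1 targets it, but not before a voiced consonant → unchanged [a].
Rule 4 applies to /t/ (word-final: word-finally) → [ʔ].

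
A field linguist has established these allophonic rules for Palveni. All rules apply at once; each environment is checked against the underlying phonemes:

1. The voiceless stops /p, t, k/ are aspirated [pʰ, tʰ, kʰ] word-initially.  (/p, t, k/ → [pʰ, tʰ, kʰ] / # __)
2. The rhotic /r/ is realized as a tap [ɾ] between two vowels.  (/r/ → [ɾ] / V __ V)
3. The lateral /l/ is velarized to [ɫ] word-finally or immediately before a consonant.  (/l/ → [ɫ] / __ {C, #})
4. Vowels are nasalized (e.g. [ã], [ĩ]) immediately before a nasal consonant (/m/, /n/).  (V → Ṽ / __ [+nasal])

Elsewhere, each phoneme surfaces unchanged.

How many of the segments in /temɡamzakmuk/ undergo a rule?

3

Segments that undergo a rule: /t/ → [tʰ] (rule 1); /e/ → [ẽ] (rule 4); /a/ → [ã] (rule 4).
All other segments surface unchanged.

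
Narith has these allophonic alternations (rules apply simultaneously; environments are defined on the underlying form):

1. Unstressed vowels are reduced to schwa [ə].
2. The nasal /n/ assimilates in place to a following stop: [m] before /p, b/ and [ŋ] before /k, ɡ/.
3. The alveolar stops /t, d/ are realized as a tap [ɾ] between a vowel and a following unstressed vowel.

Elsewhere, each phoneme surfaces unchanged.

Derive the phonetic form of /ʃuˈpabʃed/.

/ʃ/ — not in any rule's target class → [ʃ].
/u/ (between /ʃ/ and /p/): in an unstressed syllable, so rule 1 applies → [ə].
/p/ (between /u/ and /a/) is unaffected → [p].
/a/ (between /p/ and /b/) is in the target of rule 1 but the environment (in an unstressed syllable) is not met → [a].
/b/ (between /a/ and /ʃ/): no rule targets it → [b].
/ʃ/ — not in any rule's target class → [ʃ].
/e/ meets the environment for rule 1 (in an unstressed syllable) → [ə].
/d/ (word-final) is in the target of rule 3 but the environment (between a vowel and a following unstressed vowel) is not met → [d].

[ʃəˈpabʃəd]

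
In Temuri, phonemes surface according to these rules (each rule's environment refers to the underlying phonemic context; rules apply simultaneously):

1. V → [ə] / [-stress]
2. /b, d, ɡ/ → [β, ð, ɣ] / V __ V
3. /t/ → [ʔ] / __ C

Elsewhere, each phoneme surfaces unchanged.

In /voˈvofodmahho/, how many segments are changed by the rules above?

Segments that undergo a rule: /o/ → [ə] (rule 1); /o/ → [ə] (rule 1); /a/ → [ə] (rule 1); /o/ → [ə] (rule 1).
All other segments surface unchanged.

4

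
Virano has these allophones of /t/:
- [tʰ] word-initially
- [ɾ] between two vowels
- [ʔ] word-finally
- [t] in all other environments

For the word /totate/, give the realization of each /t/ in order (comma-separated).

Occurrence 1 (position 1): word-initially → [tʰ].
Occurrence 2 (position 3): between two vowels → [ɾ].
Occurrence 3 (position 5): between two vowels → [ɾ].

[tʰ], [ɾ], [ɾ]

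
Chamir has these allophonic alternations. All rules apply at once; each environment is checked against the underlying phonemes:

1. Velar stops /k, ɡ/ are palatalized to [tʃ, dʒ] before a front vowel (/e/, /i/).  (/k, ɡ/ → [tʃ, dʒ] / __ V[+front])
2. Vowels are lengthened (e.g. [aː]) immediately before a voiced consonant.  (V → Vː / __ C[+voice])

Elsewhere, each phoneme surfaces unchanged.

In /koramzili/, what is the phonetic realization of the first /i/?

[iː]

/i/ (between /z/ and /l/) occurs before a voiced consonant → [iː] by rule 2.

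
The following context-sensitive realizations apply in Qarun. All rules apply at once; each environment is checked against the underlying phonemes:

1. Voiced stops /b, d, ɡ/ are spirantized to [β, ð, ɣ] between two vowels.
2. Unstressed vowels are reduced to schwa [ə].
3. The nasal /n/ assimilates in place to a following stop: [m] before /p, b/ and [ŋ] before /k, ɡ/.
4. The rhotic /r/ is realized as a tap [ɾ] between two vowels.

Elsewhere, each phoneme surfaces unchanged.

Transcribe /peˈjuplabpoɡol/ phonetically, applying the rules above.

[pəˈjupləbpəɣəl]

/p/ — not in any rule's target class → [p].
/e/ meets the environment for rule 2 (in an unstressed syllable) → [ə].
/j/ — not in any rule's target class → [j].
/u/ (between /j/ and /p/) is in the target of rule 2 but the environment (in an unstressed syllable) is not met → [u].
/p/ (between /u/ and /l/) is unaffected → [p].
/l/ — not in any rule's target class → [l].
/a/ (between /l/ and /b/) occurs in an unstressed syllable → [ə] by rule 2.
/b/ (between /a/ and /p/) fails the environment for rule 1, so it stays [b].
/p/ (between /b/ and /o/) is unaffected → [p].
Rule 2 applies to /o/ (between /p/ and /ɡ/: in an unstressed syllable) → [ə].
/ɡ/ — between /o/ and /o/, between two vowels — surfaces as [ɣ] (rule 1).
/o/ meets the environment for rule 2 (in an unstressed syllable) → [ə].
/l/ — not in any rule's target class → [l].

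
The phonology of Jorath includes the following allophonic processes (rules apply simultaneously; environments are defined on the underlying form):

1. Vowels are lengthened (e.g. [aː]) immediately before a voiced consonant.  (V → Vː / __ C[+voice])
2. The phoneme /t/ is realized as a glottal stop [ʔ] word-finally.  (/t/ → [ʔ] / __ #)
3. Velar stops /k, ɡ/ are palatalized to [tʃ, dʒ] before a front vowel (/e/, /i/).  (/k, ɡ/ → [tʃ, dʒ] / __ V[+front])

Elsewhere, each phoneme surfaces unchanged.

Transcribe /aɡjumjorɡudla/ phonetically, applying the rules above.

[aːɡjuːmjoːrɡuːdla]

Rule 1 applies to /a/ (word-initial: before a voiced consonant) → [aː].
/ɡ/ (between /a/ and /j/): rule 3 targets it, but not before a front vowel → unchanged [ɡ].
/u/ — between /j/ and /m/, before a voiced consonant — surfaces as [uː] (rule 1).
/o/ (between /j/ and /r/) occurs before a voiced consonant → [oː] by rule 1.
/ɡ/ (between /r/ and /u/): rule 3 targets it, but not before a front vowel → unchanged [ɡ].
/u/ — between /ɡ/ and /d/, before a voiced consonant — surfaces as [uː] (rule 1).
/a/ (word-final) fails the environment for rule 1, so it stays [a].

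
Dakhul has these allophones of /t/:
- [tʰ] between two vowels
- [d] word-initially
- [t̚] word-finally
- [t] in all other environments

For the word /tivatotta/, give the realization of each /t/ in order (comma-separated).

Occurrence 1 (position 1): word-initially → [d].
Occurrence 2 (position 5): between two vowels → [tʰ].
Occurrence 3 (position 7): no conditioning environment matches → elsewhere allophone [t].
Occurrence 4 (position 8): no conditioning environment matches → elsewhere allophone [t].

[d], [tʰ], [t], [t]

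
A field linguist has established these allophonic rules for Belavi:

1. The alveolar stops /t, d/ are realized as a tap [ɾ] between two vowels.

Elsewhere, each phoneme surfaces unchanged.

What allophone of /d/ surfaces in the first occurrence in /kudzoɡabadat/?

[d]

/d/ (between /u/ and /z/): rule 1 targets it, but not between two vowels → unchanged [d].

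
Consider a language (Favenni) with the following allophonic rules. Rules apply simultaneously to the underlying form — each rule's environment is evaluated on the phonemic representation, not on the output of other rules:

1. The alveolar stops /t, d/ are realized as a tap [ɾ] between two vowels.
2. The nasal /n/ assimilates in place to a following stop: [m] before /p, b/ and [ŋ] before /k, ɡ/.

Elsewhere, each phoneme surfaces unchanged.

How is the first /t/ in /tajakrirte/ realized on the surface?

[t]

/t/ (word-initial) is in the target of rule 1 but the environment (between two vowels) is not met → [t].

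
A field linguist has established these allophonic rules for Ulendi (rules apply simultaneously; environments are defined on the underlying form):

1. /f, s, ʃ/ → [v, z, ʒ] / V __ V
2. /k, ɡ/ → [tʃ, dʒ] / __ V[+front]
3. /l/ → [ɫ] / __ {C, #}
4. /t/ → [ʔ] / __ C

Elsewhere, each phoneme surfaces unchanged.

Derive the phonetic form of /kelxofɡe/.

[tʃeɫxofdʒe]

/k/ meets the environment for rule 2 (before a front vowel) → [tʃ].
/l/ — between /e/ and /x/, word-finally or immediately before a consonant — surfaces as [ɫ] (rule 3).
/f/ — between /o/ and /ɡ/; rule 1 does not apply here → [f].
/ɡ/ (between /f/ and /e/): before a front vowel, so rule 2 applies → [dʒ].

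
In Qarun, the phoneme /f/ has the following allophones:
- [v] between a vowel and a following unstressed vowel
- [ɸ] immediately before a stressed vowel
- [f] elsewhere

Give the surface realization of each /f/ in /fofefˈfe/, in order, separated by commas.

[f], [v], [f], [ɸ]

Occurrence 1 (position 1): no conditioning environment matches → elsewhere allophone [f].
Occurrence 2 (position 3): between a vowel and a following unstressed vowel → [v].
Occurrence 3 (position 5): no conditioning environment matches → elsewhere allophone [f].
Occurrence 4 (position 6): immediately before a stressed vowel → [ɸ].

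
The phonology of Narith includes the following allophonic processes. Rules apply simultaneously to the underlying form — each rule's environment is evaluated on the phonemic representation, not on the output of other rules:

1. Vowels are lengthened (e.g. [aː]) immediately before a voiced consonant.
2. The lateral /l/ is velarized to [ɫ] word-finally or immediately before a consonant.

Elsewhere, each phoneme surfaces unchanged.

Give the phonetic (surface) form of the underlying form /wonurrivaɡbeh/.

[woːnuːrriːvaːɡbeh]

/w/ — not in any rule's target class → [w].
/o/ meets the environment for rule 1 (before a voiced consonant) → [oː].
/n/ — not in any rule's target class → [n].
/u/ (between /n/ and /r/) occurs before a voiced consonant → [uː] by rule 1.
/r/ (between /u/ and /r/) is unaffected → [r].
/r/ — not in any rule's target class → [r].
/i/ (between /r/ and /v/) occurs before a voiced consonant → [iː] by rule 1.
/v/ (between /i/ and /a/): no rule targets it → [v].
Rule 1 applies to /a/ (between /v/ and /ɡ/: before a voiced consonant) → [aː].
/ɡ/ — not in any rule's target class → [ɡ].
/b/ (between /ɡ/ and /e/): no rule targets it → [b].
/e/ (between /b/ and /h/): rule 1 targets it, but not before a voiced consonant → unchanged [e].
/h/ (word-final): no rule targets it → [h].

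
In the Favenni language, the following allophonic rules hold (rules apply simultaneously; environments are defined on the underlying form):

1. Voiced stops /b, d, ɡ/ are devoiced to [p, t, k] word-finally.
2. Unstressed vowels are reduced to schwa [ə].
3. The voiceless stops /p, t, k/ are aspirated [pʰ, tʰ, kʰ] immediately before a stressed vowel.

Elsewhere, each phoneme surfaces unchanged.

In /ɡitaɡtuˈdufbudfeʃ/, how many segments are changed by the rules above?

Segments that undergo a rule: /i/ → [ə] (rule 2); /a/ → [ə] (rule 2); /u/ → [ə] (rule 2); /u/ → [ə] (rule 2); /e/ → [ə] (rule 2).
All other segments surface unchanged.

5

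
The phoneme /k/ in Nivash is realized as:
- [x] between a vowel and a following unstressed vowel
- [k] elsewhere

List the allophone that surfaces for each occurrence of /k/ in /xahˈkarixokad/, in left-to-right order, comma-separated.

[k], [x]

Occurrence 1 (position 4): no conditioning environment matches → elsewhere allophone [k].
Occurrence 2 (position 10): between a vowel and a following unstressed vowel → [x].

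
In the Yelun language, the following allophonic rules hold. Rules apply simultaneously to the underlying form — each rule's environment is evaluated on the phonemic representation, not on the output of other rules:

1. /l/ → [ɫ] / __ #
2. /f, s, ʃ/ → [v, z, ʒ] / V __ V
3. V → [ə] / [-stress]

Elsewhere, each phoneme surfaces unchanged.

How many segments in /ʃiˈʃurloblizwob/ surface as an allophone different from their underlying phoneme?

Segments that undergo a rule: /i/ → [ə] (rule 3); /ʃ/ → [ʒ] (rule 2); /o/ → [ə] (rule 3); /i/ → [ə] (rule 3); /o/ → [ə] (rule 3).
All other segments surface unchanged.

5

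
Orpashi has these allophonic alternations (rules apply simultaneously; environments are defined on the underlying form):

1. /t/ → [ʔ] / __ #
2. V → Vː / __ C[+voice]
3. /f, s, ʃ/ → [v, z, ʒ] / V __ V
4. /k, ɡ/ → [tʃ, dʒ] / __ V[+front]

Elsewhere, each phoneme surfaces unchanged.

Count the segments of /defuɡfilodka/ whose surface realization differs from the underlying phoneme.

4

Segments that undergo a rule: /f/ → [v] (rule 3); /u/ → [uː] (rule 2); /i/ → [iː] (rule 2); /o/ → [oː] (rule 2).
All other segments surface unchanged.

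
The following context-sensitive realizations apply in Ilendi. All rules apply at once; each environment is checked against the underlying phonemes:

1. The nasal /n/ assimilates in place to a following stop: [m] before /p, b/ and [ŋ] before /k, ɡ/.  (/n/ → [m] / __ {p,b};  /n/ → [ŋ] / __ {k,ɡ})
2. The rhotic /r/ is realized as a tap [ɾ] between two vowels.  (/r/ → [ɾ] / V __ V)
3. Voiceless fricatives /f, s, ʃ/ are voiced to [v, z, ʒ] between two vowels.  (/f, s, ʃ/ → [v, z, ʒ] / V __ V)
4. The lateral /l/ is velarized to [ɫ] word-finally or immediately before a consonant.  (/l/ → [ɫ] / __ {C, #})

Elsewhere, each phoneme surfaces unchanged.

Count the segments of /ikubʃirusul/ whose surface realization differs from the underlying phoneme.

3

Segments that undergo a rule: /r/ → [ɾ] (rule 2); /s/ → [z] (rule 3); /l/ → [ɫ] (rule 4).
All other segments surface unchanged.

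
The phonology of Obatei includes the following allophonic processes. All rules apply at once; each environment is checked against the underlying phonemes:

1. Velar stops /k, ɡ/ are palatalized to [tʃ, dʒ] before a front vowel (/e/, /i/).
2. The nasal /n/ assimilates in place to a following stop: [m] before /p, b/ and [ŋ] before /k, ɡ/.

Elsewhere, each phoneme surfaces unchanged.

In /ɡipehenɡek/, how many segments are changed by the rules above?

3

Segments that undergo a rule: /ɡ/ → [dʒ] (rule 1); /n/ → [ŋ] (rule 2); /ɡ/ → [dʒ] (rule 1).
All other segments surface unchanged.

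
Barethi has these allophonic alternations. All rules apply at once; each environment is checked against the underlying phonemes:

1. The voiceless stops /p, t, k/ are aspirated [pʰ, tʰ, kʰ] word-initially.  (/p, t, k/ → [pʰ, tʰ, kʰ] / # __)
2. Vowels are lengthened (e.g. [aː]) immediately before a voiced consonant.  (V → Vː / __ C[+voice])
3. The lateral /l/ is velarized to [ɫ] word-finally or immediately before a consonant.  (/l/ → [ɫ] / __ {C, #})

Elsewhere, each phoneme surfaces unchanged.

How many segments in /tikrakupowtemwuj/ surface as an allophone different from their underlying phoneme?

Segments that undergo a rule: /t/ → [tʰ] (rule 1); /o/ → [oː] (rule 2); /e/ → [eː] (rule 2); /u/ → [uː] (rule 2).
All other segments surface unchanged.

4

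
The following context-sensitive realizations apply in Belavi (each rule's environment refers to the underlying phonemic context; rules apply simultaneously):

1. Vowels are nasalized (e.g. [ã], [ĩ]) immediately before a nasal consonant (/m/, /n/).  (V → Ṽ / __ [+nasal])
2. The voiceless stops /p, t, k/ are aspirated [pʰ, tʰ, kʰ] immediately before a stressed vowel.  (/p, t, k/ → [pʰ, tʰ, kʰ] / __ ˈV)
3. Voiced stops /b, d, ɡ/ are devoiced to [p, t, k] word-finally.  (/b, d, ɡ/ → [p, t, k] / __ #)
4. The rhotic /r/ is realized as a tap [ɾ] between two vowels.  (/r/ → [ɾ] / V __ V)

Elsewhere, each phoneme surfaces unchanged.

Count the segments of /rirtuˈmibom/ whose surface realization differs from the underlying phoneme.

2

Segments that undergo a rule: /u/ → [ũ] (rule 1); /o/ → [õ] (rule 1).
All other segments surface unchanged.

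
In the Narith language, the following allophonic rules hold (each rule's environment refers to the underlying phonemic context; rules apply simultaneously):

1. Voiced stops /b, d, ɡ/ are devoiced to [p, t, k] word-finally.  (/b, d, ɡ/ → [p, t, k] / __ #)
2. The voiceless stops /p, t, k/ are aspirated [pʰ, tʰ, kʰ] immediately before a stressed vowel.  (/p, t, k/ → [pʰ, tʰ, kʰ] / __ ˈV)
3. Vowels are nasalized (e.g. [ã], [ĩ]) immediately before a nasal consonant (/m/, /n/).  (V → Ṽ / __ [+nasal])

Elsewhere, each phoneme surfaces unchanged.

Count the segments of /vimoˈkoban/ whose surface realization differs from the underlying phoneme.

Segments that undergo a rule: /i/ → [ĩ] (rule 3); /k/ → [kʰ] (rule 2); /a/ → [ã] (rule 3).
All other segments surface unchanged.

3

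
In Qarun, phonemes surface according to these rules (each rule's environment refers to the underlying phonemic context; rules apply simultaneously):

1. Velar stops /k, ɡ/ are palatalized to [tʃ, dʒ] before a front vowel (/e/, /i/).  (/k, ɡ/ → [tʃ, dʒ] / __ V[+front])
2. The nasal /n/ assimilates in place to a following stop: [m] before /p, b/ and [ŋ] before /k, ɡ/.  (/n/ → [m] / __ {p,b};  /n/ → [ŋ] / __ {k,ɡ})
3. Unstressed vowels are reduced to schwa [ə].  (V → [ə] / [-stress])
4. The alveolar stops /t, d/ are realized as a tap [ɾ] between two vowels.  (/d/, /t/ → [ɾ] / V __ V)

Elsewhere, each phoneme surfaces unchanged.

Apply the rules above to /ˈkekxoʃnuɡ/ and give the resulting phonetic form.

[ˈtʃekxəʃnəɡ]

Rule 1 applies to /k/ (word-initial: before a front vowel) → [tʃ].
/e/ (between /k/ and /k/): rule 3 targets it, but not in an unstressed syllable → unchanged [e].
/k/ — between /e/ and /x/; rule 1 does not apply here → [k].
/x/ (between /k/ and /o/): no rule targets it → [x].
/o/ meets the environment for rule 3 (in an unstressed syllable) → [ə].
/ʃ/ (between /o/ and /n/): no rule targets it → [ʃ].
/n/ (between /ʃ/ and /u/): rule 2 targets it, but not before a labial or velar stop → unchanged [n].
/u/ (between /n/ and /ɡ/): in an unstressed syllable, so rule 3 applies → [ə].
/ɡ/ — word-final; rule 1 does not apply here → [ɡ].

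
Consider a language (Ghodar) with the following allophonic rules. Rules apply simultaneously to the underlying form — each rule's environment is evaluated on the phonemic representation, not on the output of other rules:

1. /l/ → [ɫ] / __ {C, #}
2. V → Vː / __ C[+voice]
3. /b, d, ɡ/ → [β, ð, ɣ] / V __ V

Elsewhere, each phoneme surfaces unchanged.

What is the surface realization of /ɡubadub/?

/ɡ/ (word-initial) fails the environment for rule 3, so it stays [ɡ].
Rule 2 applies to /u/ (between /ɡ/ and /b/: before a voiced consonant) → [uː].
/b/ — between /u/ and /a/, between two vowels — surfaces as [β] (rule 3).
/a/ (between /b/ and /d/): before a voiced consonant, so rule 2 applies → [aː].
/d/ (between /a/ and /u/) occurs between two vowels → [ð] by rule 3.
Rule 2 applies to /u/ (between /d/ and /b/: before a voiced consonant) → [uː].
/b/ (word-final): rule 3 targets it, but not between two vowels → unchanged [b].

[ɡuːβaːðuːb]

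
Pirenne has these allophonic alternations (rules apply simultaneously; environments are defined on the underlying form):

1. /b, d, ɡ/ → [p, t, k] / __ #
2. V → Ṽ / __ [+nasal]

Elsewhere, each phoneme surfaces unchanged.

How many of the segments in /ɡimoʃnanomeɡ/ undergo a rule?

Segments that undergo a rule: /i/ → [ĩ] (rule 2); /a/ → [ã] (rule 2); /o/ → [õ] (rule 2); /ɡ/ → [k] (rule 1).
All other segments surface unchanged.

4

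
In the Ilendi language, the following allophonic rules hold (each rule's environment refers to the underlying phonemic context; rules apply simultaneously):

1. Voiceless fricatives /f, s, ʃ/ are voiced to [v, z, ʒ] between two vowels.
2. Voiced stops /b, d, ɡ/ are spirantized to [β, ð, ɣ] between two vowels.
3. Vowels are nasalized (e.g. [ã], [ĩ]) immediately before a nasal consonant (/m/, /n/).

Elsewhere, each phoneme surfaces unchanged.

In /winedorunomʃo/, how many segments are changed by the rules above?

Segments that undergo a rule: /i/ → [ĩ] (rule 3); /d/ → [ð] (rule 2); /u/ → [ũ] (rule 3); /o/ → [õ] (rule 3).
All other segments surface unchanged.

4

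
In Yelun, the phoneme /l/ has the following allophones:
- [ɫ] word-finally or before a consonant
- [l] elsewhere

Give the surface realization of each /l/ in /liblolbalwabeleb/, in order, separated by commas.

[l], [l], [ɫ], [ɫ], [l]

Occurrence 1 (position 1): no conditioning environment matches → elsewhere allophone [l].
Occurrence 2 (position 4): no conditioning environment matches → elsewhere allophone [l].
Occurrence 3 (position 6): word-finally or before a consonant → [ɫ].
Occurrence 4 (position 9): word-finally or before a consonant → [ɫ].
Occurrence 5 (position 14): no conditioning environment matches → elsewhere allophone [l].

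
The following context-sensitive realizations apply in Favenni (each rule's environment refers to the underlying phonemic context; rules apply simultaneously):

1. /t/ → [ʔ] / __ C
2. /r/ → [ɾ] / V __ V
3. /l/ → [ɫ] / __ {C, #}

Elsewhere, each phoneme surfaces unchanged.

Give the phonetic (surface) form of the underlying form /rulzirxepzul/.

[ruɫzirxepzuɫ]

/r/ (word-initial) fails the environment for rule 2, so it stays [r].
/l/ meets the environment for rule 3 (word-finally or immediately before a consonant) → [ɫ].
/r/ — between /i/ and /x/; rule 2 does not apply here → [r].
/l/ (word-final): word-finally or immediately before a consonant, so rule 3 applies → [ɫ].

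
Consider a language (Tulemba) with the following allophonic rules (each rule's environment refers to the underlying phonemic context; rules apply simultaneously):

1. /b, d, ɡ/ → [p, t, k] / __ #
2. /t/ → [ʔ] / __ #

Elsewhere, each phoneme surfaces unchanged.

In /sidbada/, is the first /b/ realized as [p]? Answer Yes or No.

/b/ (between /d/ and /a/) is in the target of rule 1 but the environment (word-finally) is not met → [b].
The actual realization is [b], not [p].

No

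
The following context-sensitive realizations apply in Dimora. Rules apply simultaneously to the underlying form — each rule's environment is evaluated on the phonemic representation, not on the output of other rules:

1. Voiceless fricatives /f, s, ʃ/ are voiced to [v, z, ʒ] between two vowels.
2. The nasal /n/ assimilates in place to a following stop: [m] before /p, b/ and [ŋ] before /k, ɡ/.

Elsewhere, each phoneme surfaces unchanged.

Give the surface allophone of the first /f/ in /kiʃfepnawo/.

/f/ (between /ʃ/ and /e/) fails the environment for rule 1, so it stays [f].

[f]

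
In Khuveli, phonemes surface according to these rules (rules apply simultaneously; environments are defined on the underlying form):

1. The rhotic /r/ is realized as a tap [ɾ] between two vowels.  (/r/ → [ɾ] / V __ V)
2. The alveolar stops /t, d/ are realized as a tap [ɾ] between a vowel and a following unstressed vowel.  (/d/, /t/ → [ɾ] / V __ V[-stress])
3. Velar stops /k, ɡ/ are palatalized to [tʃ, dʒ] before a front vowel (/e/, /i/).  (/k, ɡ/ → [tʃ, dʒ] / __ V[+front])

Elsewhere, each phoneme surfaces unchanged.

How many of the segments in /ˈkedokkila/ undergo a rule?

Segments that undergo a rule: /k/ → [tʃ] (rule 3); /d/ → [ɾ] (rule 2); /k/ → [tʃ] (rule 3).
All other segments surface unchanged.

3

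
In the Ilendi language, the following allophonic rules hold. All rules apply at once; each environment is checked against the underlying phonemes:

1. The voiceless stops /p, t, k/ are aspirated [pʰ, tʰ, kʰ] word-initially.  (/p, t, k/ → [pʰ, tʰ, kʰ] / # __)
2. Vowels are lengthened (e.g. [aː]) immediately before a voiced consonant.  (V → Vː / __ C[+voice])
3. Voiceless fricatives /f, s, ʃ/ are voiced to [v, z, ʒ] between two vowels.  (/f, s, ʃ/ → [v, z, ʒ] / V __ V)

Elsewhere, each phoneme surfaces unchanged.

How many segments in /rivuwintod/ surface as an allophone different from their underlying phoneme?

4

Segments that undergo a rule: /i/ → [iː] (rule 2); /u/ → [uː] (rule 2); /i/ → [iː] (rule 2); /o/ → [oː] (rule 2).
All other segments surface unchanged.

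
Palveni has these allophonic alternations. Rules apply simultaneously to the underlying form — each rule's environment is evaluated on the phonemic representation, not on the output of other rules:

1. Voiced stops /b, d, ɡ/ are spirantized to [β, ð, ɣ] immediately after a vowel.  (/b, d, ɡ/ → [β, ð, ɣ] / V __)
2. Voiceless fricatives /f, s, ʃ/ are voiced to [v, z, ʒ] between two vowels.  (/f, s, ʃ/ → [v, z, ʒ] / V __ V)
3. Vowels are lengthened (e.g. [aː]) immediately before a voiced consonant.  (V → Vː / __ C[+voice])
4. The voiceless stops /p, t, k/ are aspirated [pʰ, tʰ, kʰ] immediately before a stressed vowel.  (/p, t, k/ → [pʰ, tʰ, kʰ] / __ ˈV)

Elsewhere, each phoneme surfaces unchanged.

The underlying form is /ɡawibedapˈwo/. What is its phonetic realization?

[ɡaːwiːβeːðapˈwo]

/ɡ/ — word-initial; rule 1 does not apply here → [ɡ].
/a/ (between /ɡ/ and /w/) occurs before a voiced consonant → [aː] by rule 3.
/i/ meets the environment for rule 3 (before a voiced consonant) → [iː].
/b/ meets the environment for rule 1 (immediately after a vowel) → [β].
Rule 3 applies to /e/ (between /b/ and /d/: before a voiced consonant) → [eː].
/d/ — between /e/ and /a/, immediately after a vowel — surfaces as [ð] (rule 1).
/a/ (between /d/ and /p/): rule 3 targets it, but not before a voiced consonant → unchanged [a].
/p/ — between /a/ and /w/; rule 4 does not apply here → [p].
/o/ (word-final): rule 3 targets it, but not before a voiced consonant → unchanged [o].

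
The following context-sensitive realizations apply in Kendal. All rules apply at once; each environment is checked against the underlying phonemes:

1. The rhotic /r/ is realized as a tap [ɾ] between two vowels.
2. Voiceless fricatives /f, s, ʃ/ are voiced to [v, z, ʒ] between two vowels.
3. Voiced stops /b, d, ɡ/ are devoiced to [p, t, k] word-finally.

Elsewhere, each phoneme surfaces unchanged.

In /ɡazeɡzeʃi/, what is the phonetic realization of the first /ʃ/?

[ʒ]

Rule 2 applies to /ʃ/ (between /e/ and /i/: between two vowels) → [ʒ].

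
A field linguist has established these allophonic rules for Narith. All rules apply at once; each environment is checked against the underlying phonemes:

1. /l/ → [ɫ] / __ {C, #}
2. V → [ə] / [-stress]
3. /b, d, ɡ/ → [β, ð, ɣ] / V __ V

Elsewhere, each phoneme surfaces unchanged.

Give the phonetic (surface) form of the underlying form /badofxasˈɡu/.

[bəðəfxəsˈɡu]

/b/ (word-initial) fails the environment for rule 3, so it stays [b].
/a/ — between /b/ and /d/, in an unstressed syllable — surfaces as [ə] (rule 2).
/d/ (between /a/ and /o/): between two vowels, so rule 3 applies → [ð].
/o/ (between /d/ and /f/) occurs in an unstressed syllable → [ə] by rule 2.
/a/ — between /x/ and /s/, in an unstressed syllable — surfaces as [ə] (rule 2).
/ɡ/ (between /s/ and /u/) fails the environment for rule 3, so it stays [ɡ].
/u/ (word-final) fails the environment for rule 2, so it stays [u].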